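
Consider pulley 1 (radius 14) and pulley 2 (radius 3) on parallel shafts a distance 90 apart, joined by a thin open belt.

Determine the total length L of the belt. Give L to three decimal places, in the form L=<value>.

open belt: β = asin((r2−r1)/C) = asin(-11/90) = -7.0204°
wrap1 = π − 2β = 194.0407°
wrap2 = π + 2β = 165.9593°
tangent length = C·cosβ = 89.3252
L = r1·wrap1 + r2·wrap2 + 2·C·cosβ = 14·3.3866 + 3·2.8965 + 2·89.3252 = 234.7532

L=234.753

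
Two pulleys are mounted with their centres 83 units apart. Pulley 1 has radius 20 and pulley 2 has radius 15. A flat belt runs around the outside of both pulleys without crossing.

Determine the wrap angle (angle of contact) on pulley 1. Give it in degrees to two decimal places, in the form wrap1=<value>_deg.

open belt: β = asin((r2−r1)/C) = asin(-5/83) = -3.4536°
wrap1 = π − 2β = 186.9073°
wrap2 = π + 2β = 173.0927°

wrap1=186.91_deg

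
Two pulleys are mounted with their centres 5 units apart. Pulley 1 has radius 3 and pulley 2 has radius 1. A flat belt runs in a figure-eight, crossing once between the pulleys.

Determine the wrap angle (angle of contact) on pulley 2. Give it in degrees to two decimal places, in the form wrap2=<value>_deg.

wrap2=286.26_deg

crossed belt: β = asin((r1+r2)/C) = asin(4/5) = 53.1301°
wrap1 = wrap2 = π + 2β = 286.2602°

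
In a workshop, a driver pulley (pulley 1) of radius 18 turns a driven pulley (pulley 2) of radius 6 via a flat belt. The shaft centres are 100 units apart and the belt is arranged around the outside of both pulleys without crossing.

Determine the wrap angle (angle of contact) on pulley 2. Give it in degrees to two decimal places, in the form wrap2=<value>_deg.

open belt: β = asin((r2−r1)/C) = asin(-12/100) = -6.8921°
wrap1 = π − 2β = 193.7842°
wrap2 = π + 2β = 166.2158°

wrap2=166.22_deg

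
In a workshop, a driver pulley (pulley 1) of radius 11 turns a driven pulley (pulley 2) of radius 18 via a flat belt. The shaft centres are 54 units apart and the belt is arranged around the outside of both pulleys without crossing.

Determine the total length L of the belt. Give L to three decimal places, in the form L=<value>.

open belt: β = asin((r2−r1)/C) = asin(7/54) = 7.4482°
wrap1 = π − 2β = 165.1036°
wrap2 = π + 2β = 194.8964°
tangent length = C·cosβ = 53.5444
L = r1·wrap1 + r2·wrap2 + 2·C·cosβ = 11·2.8816 + 18·3.4016 + 2·53.5444 = 200.0149

L=200.015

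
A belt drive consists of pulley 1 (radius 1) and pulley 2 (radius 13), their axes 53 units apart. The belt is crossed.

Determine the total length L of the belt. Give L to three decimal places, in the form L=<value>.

L=153.702

crossed belt: β = asin((r1+r2)/C) = asin(14/53) = 15.3165°
wrap1 = wrap2 = π + 2β = 210.6330°
tangent length = C·cosβ = 51.1175
L = (r1+r2)·wrap + 2·C·cosβ = 14·3.6762 + 2·51.1175 = 153.7024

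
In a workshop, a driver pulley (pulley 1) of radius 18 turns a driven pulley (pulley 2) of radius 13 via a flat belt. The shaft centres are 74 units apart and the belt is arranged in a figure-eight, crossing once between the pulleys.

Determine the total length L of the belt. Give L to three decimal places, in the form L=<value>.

L=258.577

crossed belt: β = asin((r1+r2)/C) = asin(31/74) = 24.7664°
wrap1 = wrap2 = π + 2β = 229.5327°
tangent length = C·cosβ = 67.1937
L = (r1+r2)·wrap + 2·C·cosβ = 31·4.0061 + 2·67.1937 = 258.5766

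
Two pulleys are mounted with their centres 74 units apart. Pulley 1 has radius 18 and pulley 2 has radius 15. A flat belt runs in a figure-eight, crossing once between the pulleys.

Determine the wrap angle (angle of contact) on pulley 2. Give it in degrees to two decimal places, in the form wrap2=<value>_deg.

wrap2=232.97_deg

crossed belt: β = asin((r1+r2)/C) = asin(33/74) = 26.4839°
wrap1 = wrap2 = π + 2β = 232.9678°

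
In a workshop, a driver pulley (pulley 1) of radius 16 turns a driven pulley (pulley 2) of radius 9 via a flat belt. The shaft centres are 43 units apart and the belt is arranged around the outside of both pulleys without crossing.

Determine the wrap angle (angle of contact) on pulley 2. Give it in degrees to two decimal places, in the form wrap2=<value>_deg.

wrap2=161.26_deg

open belt: β = asin((r2−r1)/C) = asin(-7/43) = -9.3689°
wrap1 = π − 2β = 198.7378°
wrap2 = π + 2β = 161.2622°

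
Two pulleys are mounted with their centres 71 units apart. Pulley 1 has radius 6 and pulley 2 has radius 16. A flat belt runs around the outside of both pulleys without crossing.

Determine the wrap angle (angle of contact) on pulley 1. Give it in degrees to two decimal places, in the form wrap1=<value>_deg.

wrap1=163.81_deg

open belt: β = asin((r2−r1)/C) = asin(10/71) = 8.0967°
wrap1 = π − 2β = 163.8065°
wrap2 = π + 2β = 196.1935°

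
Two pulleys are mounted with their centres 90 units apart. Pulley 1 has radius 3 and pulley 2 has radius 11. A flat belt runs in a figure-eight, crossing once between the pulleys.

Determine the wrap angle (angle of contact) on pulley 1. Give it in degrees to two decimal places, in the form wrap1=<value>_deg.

crossed belt: β = asin((r1+r2)/C) = asin(14/90) = 8.9490°
wrap1 = wrap2 = π + 2β = 197.8980°

wrap1=197.90_deg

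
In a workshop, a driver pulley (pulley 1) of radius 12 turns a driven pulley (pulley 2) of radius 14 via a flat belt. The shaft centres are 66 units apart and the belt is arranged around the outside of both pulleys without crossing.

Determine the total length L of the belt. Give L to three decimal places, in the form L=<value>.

L=213.742

open belt: β = asin((r2−r1)/C) = asin(2/66) = 1.7365°
wrap1 = π − 2β = 176.5270°
wrap2 = π + 2β = 183.4730°
tangent length = C·cosβ = 65.9697
L = r1·wrap1 + r2·wrap2 + 2·C·cosβ = 12·3.0810 + 14·3.2022 + 2·65.9697 = 213.7420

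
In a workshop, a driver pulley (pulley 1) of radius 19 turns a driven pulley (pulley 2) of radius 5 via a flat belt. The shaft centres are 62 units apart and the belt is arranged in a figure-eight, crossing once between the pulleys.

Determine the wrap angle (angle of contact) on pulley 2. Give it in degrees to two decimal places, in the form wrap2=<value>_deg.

wrap2=225.55_deg

crossed belt: β = asin((r1+r2)/C) = asin(24/62) = 22.7740°
wrap1 = wrap2 = π + 2β = 225.5479°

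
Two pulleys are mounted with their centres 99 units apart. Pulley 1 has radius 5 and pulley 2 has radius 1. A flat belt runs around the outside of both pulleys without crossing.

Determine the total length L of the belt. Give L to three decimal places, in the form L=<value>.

open belt: β = asin((r2−r1)/C) = asin(-4/99) = -2.3156°
wrap1 = π − 2β = 184.6312°
wrap2 = π + 2β = 175.3688°
tangent length = C·cosβ = 98.9192
L = r1·wrap1 + r2·wrap2 + 2·C·cosβ = 5·3.2224 + 1·3.0608 + 2·98.9192 = 217.0112

L=217.011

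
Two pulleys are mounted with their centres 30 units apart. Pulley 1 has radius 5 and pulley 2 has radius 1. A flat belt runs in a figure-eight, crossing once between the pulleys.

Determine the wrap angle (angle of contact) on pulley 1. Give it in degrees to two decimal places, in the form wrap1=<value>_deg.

crossed belt: β = asin((r1+r2)/C) = asin(6/30) = 11.5370°
wrap1 = wrap2 = π + 2β = 203.0739°

wrap1=203.07_deg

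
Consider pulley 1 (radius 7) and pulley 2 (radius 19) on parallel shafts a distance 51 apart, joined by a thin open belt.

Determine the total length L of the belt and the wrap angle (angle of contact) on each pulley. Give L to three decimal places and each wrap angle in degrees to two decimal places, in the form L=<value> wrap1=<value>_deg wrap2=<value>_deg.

L=186.518 wrap1=152.78_deg wrap2=207.22_deg

open belt: β = asin((r2−r1)/C) = asin(12/51) = 13.6090°
wrap1 = π − 2β = 152.7821°
wrap2 = π + 2β = 207.2179°
tangent length = C·cosβ = 49.5681
L = r1·wrap1 + r2·wrap2 + 2·C·cosβ = 7·2.6666 + 19·3.6166 + 2·49.5681 = 186.5182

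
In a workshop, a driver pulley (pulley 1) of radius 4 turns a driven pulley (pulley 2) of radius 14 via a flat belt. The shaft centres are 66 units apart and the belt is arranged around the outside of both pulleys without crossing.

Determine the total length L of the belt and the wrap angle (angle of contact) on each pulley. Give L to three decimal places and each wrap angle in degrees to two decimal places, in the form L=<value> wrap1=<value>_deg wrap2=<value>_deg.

L=190.067 wrap1=162.57_deg wrap2=197.43_deg

open belt: β = asin((r2−r1)/C) = asin(10/66) = 8.7147°
wrap1 = π − 2β = 162.5705°
wrap2 = π + 2β = 197.4295°
tangent length = C·cosβ = 65.2380
L = r1·wrap1 + r2·wrap2 + 2·C·cosβ = 4·2.8374 + 14·3.4458 + 2·65.2380 = 190.0667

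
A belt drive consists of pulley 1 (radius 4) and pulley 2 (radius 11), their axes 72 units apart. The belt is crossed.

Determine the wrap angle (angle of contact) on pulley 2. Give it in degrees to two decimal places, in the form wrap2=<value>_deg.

crossed belt: β = asin((r1+r2)/C) = asin(15/72) = 12.0247°
wrap1 = wrap2 = π + 2β = 204.0494°

wrap2=204.05_deg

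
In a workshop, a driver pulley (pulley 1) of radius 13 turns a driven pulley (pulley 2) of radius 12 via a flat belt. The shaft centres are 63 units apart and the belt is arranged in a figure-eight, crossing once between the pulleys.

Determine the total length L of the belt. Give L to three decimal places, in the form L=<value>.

L=214.597

crossed belt: β = asin((r1+r2)/C) = asin(25/63) = 23.3799°
wrap1 = wrap2 = π + 2β = 226.7597°
tangent length = C·cosβ = 57.8273
L = (r1+r2)·wrap + 2·C·cosβ = 25·3.9577 + 2·57.8273 = 214.5973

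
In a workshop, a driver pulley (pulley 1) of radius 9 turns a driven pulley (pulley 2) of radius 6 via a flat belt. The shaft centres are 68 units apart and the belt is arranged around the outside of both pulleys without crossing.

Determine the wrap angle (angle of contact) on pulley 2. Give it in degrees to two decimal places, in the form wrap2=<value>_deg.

open belt: β = asin((r2−r1)/C) = asin(-3/68) = -2.5286°
wrap1 = π − 2β = 185.0572°
wrap2 = π + 2β = 174.9428°

wrap2=174.94_deg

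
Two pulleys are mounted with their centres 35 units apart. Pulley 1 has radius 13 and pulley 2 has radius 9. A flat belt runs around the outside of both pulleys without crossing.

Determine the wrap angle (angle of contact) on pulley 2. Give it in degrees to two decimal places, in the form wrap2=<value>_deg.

wrap2=166.88_deg

open belt: β = asin((r2−r1)/C) = asin(-4/35) = -6.5624°
wrap1 = π − 2β = 193.1249°
wrap2 = π + 2β = 166.8751°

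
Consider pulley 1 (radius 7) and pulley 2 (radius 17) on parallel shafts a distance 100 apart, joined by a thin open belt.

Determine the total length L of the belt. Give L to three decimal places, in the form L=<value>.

open belt: β = asin((r2−r1)/C) = asin(10/100) = 5.7392°
wrap1 = π − 2β = 168.5217°
wrap2 = π + 2β = 191.4783°
tangent length = C·cosβ = 99.4987
L = r1·wrap1 + r2·wrap2 + 2·C·cosβ = 7·2.9413 + 17·3.3419 + 2·99.4987 = 276.3991

L=276.399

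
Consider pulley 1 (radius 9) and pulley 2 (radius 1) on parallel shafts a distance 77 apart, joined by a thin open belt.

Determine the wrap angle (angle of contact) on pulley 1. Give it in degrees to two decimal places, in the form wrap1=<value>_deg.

open belt: β = asin((r2−r1)/C) = asin(-8/77) = -5.9636°
wrap1 = π − 2β = 191.9271°
wrap2 = π + 2β = 168.0729°

wrap1=191.93_deg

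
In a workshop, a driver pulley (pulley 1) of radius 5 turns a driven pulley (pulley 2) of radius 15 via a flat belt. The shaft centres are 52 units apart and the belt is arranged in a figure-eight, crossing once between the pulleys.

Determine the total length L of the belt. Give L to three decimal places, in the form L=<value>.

L=174.623

crossed belt: β = asin((r1+r2)/C) = asin(20/52) = 22.6199°
wrap1 = wrap2 = π + 2β = 225.2397°
tangent length = C·cosβ = 48.0000
L = (r1+r2)·wrap + 2·C·cosβ = 20·3.9312 + 2·48.0000 = 174.6235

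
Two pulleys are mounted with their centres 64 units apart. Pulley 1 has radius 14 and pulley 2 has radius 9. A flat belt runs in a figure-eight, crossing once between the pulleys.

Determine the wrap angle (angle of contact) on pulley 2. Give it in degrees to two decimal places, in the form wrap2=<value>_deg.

crossed belt: β = asin((r1+r2)/C) = asin(23/64) = 21.0618°
wrap1 = wrap2 = π + 2β = 222.1236°

wrap2=222.12_deg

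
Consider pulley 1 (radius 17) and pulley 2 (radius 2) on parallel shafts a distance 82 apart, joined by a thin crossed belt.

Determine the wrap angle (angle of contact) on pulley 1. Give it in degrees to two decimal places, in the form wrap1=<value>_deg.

wrap1=206.80_deg

crossed belt: β = asin((r1+r2)/C) = asin(19/82) = 13.3976°
wrap1 = wrap2 = π + 2β = 206.7952°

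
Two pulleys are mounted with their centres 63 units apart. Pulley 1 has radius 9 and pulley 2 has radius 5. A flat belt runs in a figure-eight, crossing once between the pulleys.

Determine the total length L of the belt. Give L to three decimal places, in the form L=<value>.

L=173.106

crossed belt: β = asin((r1+r2)/C) = asin(14/63) = 12.8396°
wrap1 = wrap2 = π + 2β = 205.6792°
tangent length = C·cosβ = 61.4248
L = (r1+r2)·wrap + 2·C·cosβ = 14·3.5898 + 2·61.4248 = 173.1064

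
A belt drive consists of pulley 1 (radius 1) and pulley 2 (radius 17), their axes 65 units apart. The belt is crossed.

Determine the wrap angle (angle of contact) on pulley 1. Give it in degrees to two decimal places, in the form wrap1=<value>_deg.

crossed belt: β = asin((r1+r2)/C) = asin(18/65) = 16.0766°
wrap1 = wrap2 = π + 2β = 212.1533°

wrap1=212.15_deg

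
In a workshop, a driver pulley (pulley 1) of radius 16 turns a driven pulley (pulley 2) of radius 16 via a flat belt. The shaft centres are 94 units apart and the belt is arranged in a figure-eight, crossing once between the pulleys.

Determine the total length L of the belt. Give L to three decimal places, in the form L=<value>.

L=299.534

crossed belt: β = asin((r1+r2)/C) = asin(32/94) = 19.9028°
wrap1 = wrap2 = π + 2β = 219.8056°
tangent length = C·cosβ = 88.3855
L = (r1+r2)·wrap + 2·C·cosβ = 32·3.8363 + 2·88.3855 = 299.5336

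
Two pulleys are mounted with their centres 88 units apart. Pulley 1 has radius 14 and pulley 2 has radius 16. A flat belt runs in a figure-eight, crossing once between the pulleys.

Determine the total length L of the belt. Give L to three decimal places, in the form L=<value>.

crossed belt: β = asin((r1+r2)/C) = asin(30/88) = 19.9323°
wrap1 = wrap2 = π + 2β = 219.8645°
tangent length = C·cosβ = 82.7285
L = (r1+r2)·wrap + 2·C·cosβ = 30·3.8374 + 2·82.7285 = 280.5777

L=280.578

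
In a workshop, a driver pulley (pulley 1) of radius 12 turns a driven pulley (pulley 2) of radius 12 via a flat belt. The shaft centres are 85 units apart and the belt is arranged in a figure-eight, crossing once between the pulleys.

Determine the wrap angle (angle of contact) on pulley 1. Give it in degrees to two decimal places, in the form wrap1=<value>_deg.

crossed belt: β = asin((r1+r2)/C) = asin(24/85) = 16.4007°
wrap1 = wrap2 = π + 2β = 212.8014°

wrap1=212.80_deg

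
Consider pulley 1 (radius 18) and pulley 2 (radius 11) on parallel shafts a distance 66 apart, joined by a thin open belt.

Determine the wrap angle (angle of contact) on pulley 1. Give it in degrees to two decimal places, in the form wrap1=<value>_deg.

open belt: β = asin((r2−r1)/C) = asin(-7/66) = -6.0883°
wrap1 = π − 2β = 192.1766°
wrap2 = π + 2β = 167.8234°

wrap1=192.18_deg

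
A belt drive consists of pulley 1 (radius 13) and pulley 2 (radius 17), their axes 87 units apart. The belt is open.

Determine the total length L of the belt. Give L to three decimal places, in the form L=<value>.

open belt: β = asin((r2−r1)/C) = asin(4/87) = 2.6352°
wrap1 = π − 2β = 174.7296°
wrap2 = π + 2β = 185.2704°
tangent length = C·cosβ = 86.9080
L = r1·wrap1 + r2·wrap2 + 2·C·cosβ = 13·3.0496 + 17·3.2336 + 2·86.9080 = 268.4317

L=268.432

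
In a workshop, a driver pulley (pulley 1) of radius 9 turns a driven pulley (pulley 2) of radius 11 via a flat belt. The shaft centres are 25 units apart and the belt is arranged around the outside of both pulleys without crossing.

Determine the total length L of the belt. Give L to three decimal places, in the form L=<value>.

L=112.992

open belt: β = asin((r2−r1)/C) = asin(2/25) = 4.5886°
wrap1 = π − 2β = 170.8229°
wrap2 = π + 2β = 189.1771°
tangent length = C·cosβ = 24.9199
L = r1·wrap1 + r2·wrap2 + 2·C·cosβ = 9·2.9814 + 11·3.3018 + 2·24.9199 = 112.9919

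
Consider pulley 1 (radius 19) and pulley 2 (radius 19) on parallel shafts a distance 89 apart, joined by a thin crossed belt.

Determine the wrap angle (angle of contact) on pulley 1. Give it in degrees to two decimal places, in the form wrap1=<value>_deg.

crossed belt: β = asin((r1+r2)/C) = asin(38/89) = 25.2752°
wrap1 = wrap2 = π + 2β = 230.5504°

wrap1=230.55_deg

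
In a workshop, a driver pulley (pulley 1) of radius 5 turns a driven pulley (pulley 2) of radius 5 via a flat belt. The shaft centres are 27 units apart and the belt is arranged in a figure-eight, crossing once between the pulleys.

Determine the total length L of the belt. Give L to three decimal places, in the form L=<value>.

crossed belt: β = asin((r1+r2)/C) = asin(10/27) = 21.7385°
wrap1 = wrap2 = π + 2β = 223.4769°
tangent length = C·cosβ = 25.0799
L = (r1+r2)·wrap + 2·C·cosβ = 10·3.9004 + 2·25.0799 = 89.1638

L=89.164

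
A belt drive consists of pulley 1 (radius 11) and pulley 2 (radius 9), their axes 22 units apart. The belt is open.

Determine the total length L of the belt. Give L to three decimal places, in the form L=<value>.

L=107.014

open belt: β = asin((r2−r1)/C) = asin(-2/22) = -5.2159°
wrap1 = π − 2β = 190.4318°
wrap2 = π + 2β = 169.5682°
tangent length = C·cosβ = 21.9089
L = r1·wrap1 + r2·wrap2 + 2·C·cosβ = 11·3.3237 + 9·2.9595 + 2·21.9089 = 107.0138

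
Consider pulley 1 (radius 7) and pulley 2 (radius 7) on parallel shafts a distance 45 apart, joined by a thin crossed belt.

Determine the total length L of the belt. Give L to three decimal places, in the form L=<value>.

L=138.374

crossed belt: β = asin((r1+r2)/C) = asin(14/45) = 18.1262°
wrap1 = wrap2 = π + 2β = 216.2524°
tangent length = C·cosβ = 42.7668
L = (r1+r2)·wrap + 2·C·cosβ = 14·3.7743 + 2·42.7668 = 138.3741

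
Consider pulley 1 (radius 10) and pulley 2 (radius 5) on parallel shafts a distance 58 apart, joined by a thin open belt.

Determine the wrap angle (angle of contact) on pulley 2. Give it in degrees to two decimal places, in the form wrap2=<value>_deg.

open belt: β = asin((r2−r1)/C) = asin(-5/58) = -4.9454°
wrap1 = π − 2β = 189.8909°
wrap2 = π + 2β = 170.1091°

wrap2=170.11_deg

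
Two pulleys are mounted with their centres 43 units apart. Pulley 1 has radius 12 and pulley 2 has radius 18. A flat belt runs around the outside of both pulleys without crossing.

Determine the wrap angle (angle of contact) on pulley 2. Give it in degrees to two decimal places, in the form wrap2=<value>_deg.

open belt: β = asin((r2−r1)/C) = asin(6/43) = 8.0209°
wrap1 = π − 2β = 163.9581°
wrap2 = π + 2β = 196.0419°

wrap2=196.04_deg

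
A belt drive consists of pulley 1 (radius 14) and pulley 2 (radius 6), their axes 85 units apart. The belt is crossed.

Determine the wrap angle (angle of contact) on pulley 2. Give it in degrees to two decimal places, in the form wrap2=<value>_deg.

crossed belt: β = asin((r1+r2)/C) = asin(20/85) = 13.6090°
wrap1 = wrap2 = π + 2β = 207.2179°

wrap2=207.22_deg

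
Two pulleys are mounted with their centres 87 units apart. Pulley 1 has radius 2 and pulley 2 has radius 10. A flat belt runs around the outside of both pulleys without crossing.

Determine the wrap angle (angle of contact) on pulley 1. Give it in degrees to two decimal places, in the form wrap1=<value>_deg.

open belt: β = asin((r2−r1)/C) = asin(8/87) = 5.2760°
wrap1 = π − 2β = 169.4479°
wrap2 = π + 2β = 190.5521°

wrap1=169.45_deg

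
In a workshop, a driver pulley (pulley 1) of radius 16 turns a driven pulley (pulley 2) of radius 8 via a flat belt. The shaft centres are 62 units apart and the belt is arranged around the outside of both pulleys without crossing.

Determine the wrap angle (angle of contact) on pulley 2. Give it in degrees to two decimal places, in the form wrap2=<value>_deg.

open belt: β = asin((r2−r1)/C) = asin(-8/62) = -7.4137°
wrap1 = π − 2β = 194.8273°
wrap2 = π + 2β = 165.1727°

wrap2=165.17_deg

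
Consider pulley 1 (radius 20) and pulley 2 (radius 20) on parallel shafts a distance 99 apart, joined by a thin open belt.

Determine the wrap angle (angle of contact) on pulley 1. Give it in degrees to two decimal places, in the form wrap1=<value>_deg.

open belt: β = asin((r2−r1)/C) = asin(0/99) = 0.0000°
wrap1 = π − 2β = 180.0000°
wrap2 = π + 2β = 180.0000°

wrap1=180.00_deg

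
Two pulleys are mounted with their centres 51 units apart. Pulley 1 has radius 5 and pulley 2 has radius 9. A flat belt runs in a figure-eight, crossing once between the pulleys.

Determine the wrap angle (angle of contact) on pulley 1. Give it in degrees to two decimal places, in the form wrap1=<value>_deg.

wrap1=211.87_deg

crossed belt: β = asin((r1+r2)/C) = asin(14/51) = 15.9328°
wrap1 = wrap2 = π + 2β = 211.8656°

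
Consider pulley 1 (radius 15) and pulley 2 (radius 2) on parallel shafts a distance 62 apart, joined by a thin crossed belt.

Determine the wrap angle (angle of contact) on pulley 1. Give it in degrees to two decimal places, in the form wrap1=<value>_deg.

wrap1=211.83_deg

crossed belt: β = asin((r1+r2)/C) = asin(17/62) = 15.9140°
wrap1 = wrap2 = π + 2β = 211.8279°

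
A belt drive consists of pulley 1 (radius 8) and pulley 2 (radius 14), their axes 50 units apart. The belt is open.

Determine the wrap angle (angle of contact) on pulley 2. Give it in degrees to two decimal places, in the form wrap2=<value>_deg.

wrap2=193.78_deg

open belt: β = asin((r2−r1)/C) = asin(6/50) = 6.8921°
wrap1 = π − 2β = 166.2158°
wrap2 = π + 2β = 193.7842°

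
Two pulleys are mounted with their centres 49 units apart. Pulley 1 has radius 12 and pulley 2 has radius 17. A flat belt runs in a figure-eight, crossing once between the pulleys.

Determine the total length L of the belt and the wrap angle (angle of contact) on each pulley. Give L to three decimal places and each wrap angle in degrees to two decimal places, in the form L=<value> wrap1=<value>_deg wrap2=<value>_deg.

crossed belt: β = asin((r1+r2)/C) = asin(29/49) = 36.2875°
wrap1 = wrap2 = π + 2β = 252.5749°
tangent length = C·cosβ = 39.4968
L = (r1+r2)·wrap + 2·C·cosβ = 29·4.4083 + 2·39.4968 = 206.8333

L=206.833 wrap1=252.57_deg wrap2=252.57_deg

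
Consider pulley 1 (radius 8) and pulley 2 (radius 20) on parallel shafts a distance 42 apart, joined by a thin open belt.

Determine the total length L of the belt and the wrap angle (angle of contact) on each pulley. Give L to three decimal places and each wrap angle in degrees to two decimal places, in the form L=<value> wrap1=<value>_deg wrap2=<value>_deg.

L=175.417 wrap1=146.80_deg wrap2=213.20_deg

open belt: β = asin((r2−r1)/C) = asin(12/42) = 16.6015°
wrap1 = π − 2β = 146.7969°
wrap2 = π + 2β = 213.2031°
tangent length = C·cosβ = 40.2492
L = r1·wrap1 + r2·wrap2 + 2·C·cosβ = 8·2.5621 + 20·3.7211 + 2·40.2492 = 175.4171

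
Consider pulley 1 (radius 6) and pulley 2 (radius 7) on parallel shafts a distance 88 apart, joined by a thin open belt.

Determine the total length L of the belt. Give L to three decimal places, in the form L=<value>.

open belt: β = asin((r2−r1)/C) = asin(1/88) = 0.6511°
wrap1 = π − 2β = 178.6978°
wrap2 = π + 2β = 181.3022°
tangent length = C·cosβ = 87.9943
L = r1·wrap1 + r2·wrap2 + 2·C·cosβ = 6·3.1189 + 7·3.1643 + 2·87.9943 = 216.8521

L=216.852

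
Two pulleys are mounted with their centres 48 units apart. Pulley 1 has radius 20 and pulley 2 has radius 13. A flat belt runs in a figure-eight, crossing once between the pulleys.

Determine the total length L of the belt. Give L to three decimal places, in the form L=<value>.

crossed belt: β = asin((r1+r2)/C) = asin(33/48) = 43.4325°
wrap1 = wrap2 = π + 2β = 266.8651°
tangent length = C·cosβ = 34.8569
L = (r1+r2)·wrap + 2·C·cosβ = 33·4.6577 + 2·34.8569 = 223.4169

L=223.417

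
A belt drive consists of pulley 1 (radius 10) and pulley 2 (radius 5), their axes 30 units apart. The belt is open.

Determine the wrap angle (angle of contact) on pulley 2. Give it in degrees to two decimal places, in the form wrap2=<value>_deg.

open belt: β = asin((r2−r1)/C) = asin(-5/30) = -9.5941°
wrap1 = π − 2β = 199.1881°
wrap2 = π + 2β = 160.8119°

wrap2=160.81_deg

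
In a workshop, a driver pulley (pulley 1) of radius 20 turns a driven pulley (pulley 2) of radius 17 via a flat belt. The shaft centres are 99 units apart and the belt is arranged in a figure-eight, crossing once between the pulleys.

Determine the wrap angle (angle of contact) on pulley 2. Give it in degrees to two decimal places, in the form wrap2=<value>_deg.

wrap2=223.89_deg

crossed belt: β = asin((r1+r2)/C) = asin(37/99) = 21.9463°
wrap1 = wrap2 = π + 2β = 223.8926°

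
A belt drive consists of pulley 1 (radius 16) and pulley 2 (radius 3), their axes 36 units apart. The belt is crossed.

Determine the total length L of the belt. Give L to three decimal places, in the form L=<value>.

L=141.973

crossed belt: β = asin((r1+r2)/C) = asin(19/36) = 31.8554°
wrap1 = wrap2 = π + 2β = 243.7109°
tangent length = C·cosβ = 30.5778
L = (r1+r2)·wrap + 2·C·cosβ = 19·4.2536 + 2·30.5778 = 141.9731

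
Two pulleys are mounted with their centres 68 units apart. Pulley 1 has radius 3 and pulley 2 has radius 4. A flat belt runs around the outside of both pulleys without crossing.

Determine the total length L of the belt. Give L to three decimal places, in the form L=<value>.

L=158.006

open belt: β = asin((r2−r1)/C) = asin(1/68) = 0.8426°
wrap1 = π − 2β = 178.3148°
wrap2 = π + 2β = 181.6852°
tangent length = C·cosβ = 67.9926
L = r1·wrap1 + r2·wrap2 + 2·C·cosβ = 3·3.1122 + 4·3.1710 + 2·67.9926 = 158.0059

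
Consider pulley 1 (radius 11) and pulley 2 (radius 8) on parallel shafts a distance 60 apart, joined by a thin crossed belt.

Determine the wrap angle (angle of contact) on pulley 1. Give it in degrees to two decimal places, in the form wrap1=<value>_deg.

wrap1=216.92_deg

crossed belt: β = asin((r1+r2)/C) = asin(19/60) = 18.4615°
wrap1 = wrap2 = π + 2β = 216.9229°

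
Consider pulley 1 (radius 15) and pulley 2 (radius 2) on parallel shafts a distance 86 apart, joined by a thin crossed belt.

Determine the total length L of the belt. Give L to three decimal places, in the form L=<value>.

crossed belt: β = asin((r1+r2)/C) = asin(17/86) = 11.4010°
wrap1 = wrap2 = π + 2β = 202.8020°
tangent length = C·cosβ = 84.3030
L = (r1+r2)·wrap + 2·C·cosβ = 17·3.5396 + 2·84.3030 = 228.7786

L=228.779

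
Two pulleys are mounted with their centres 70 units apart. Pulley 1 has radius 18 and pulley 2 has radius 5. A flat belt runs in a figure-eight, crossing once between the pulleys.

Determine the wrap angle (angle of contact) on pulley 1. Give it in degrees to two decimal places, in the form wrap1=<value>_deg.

wrap1=218.36_deg

crossed belt: β = asin((r1+r2)/C) = asin(23/70) = 19.1821°
wrap1 = wrap2 = π + 2β = 218.3642°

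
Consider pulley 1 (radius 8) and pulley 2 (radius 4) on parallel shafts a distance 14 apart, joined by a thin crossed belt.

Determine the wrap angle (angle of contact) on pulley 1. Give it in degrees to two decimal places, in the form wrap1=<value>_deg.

crossed belt: β = asin((r1+r2)/C) = asin(12/14) = 58.9973°
wrap1 = wrap2 = π + 2β = 297.9946°

wrap1=297.99_deg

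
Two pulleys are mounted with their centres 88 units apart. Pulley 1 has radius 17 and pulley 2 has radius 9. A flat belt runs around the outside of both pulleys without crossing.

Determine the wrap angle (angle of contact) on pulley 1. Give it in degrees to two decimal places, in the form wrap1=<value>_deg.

wrap1=190.43_deg

open belt: β = asin((r2−r1)/C) = asin(-8/88) = -5.2159°
wrap1 = π − 2β = 190.4318°
wrap2 = π + 2β = 169.5682°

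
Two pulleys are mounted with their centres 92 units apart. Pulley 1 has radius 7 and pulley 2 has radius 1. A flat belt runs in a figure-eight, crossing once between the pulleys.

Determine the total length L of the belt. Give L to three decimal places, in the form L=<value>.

L=209.829

crossed belt: β = asin((r1+r2)/C) = asin(8/92) = 4.9885°
wrap1 = wrap2 = π + 2β = 189.9771°
tangent length = C·cosβ = 91.6515
L = (r1+r2)·wrap + 2·C·cosβ = 8·3.3157 + 2·91.6515 = 209.8288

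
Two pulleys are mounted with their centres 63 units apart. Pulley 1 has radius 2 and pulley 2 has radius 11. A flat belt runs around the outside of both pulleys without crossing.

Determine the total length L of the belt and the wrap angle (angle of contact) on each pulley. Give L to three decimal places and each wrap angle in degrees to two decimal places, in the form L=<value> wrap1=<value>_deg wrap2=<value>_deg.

open belt: β = asin((r2−r1)/C) = asin(9/63) = 8.2132°
wrap1 = π − 2β = 163.5736°
wrap2 = π + 2β = 196.4264°
tangent length = C·cosβ = 62.3538
L = r1·wrap1 + r2·wrap2 + 2·C·cosβ = 2·2.8549 + 11·3.4283 + 2·62.3538 = 168.1286

L=168.129 wrap1=163.57_deg wrap2=196.43_deg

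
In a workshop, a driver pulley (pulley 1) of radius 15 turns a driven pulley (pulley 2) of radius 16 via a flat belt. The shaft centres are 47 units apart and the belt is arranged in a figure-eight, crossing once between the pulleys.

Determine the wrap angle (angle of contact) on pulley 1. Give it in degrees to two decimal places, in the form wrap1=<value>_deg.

wrap1=262.53_deg

crossed belt: β = asin((r1+r2)/C) = asin(31/47) = 41.2674°
wrap1 = wrap2 = π + 2β = 262.5349°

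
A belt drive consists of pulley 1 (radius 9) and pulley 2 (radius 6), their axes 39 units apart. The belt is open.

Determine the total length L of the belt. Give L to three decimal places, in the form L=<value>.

L=125.355

open belt: β = asin((r2−r1)/C) = asin(-3/39) = -4.4117°
wrap1 = π − 2β = 188.8235°
wrap2 = π + 2β = 171.1765°
tangent length = C·cosβ = 38.8844
L = r1·wrap1 + r2·wrap2 + 2·C·cosβ = 9·3.2956 + 6·2.9876 + 2·38.8844 = 125.3548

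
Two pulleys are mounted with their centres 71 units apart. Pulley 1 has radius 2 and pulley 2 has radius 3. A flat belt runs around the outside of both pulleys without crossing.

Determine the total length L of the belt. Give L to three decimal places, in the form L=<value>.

L=157.722

open belt: β = asin((r2−r1)/C) = asin(1/71) = 0.8070°
wrap1 = π − 2β = 178.3860°
wrap2 = π + 2β = 181.6140°
tangent length = C·cosβ = 70.9930
L = r1·wrap1 + r2·wrap2 + 2·C·cosβ = 2·3.1134 + 3·3.1698 + 2·70.9930 = 157.7220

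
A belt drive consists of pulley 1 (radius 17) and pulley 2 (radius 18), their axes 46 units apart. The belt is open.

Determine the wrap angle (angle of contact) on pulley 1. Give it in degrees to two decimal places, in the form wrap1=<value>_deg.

open belt: β = asin((r2−r1)/C) = asin(1/46) = 1.2457°
wrap1 = π − 2β = 177.5087°
wrap2 = π + 2β = 182.4913°

wrap1=177.51_deg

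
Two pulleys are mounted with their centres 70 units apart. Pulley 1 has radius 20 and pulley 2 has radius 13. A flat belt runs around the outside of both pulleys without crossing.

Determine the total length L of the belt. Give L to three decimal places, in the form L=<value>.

L=244.373

open belt: β = asin((r2−r1)/C) = asin(-7/70) = -5.7392°
wrap1 = π − 2β = 191.4783°
wrap2 = π + 2β = 168.5217°
tangent length = C·cosβ = 69.6491
L = r1·wrap1 + r2·wrap2 + 2·C·cosβ = 20·3.3419 + 13·2.9413 + 2·69.6491 = 244.3731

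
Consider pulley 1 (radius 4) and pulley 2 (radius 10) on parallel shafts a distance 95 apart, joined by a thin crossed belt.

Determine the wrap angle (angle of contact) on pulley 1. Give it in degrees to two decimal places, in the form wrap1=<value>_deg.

crossed belt: β = asin((r1+r2)/C) = asin(14/95) = 8.4745°
wrap1 = wrap2 = π + 2β = 196.9489°

wrap1=196.95_deg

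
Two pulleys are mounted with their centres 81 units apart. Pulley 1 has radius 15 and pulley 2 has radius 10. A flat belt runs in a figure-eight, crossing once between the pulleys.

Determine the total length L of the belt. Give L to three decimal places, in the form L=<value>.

L=248.319

crossed belt: β = asin((r1+r2)/C) = asin(25/81) = 17.9774°
wrap1 = wrap2 = π + 2β = 215.9548°
tangent length = C·cosβ = 77.0454
L = (r1+r2)·wrap + 2·C·cosβ = 25·3.7691 + 2·77.0454 = 248.3189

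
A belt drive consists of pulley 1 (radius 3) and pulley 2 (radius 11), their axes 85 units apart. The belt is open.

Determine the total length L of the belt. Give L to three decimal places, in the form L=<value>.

L=214.736

open belt: β = asin((r2−r1)/C) = asin(8/85) = 5.4005°
wrap1 = π − 2β = 169.1989°
wrap2 = π + 2β = 190.8011°
tangent length = C·cosβ = 84.6227
L = r1·wrap1 + r2·wrap2 + 2·C·cosβ = 3·2.9531 + 11·3.3301 + 2·84.6227 = 214.7358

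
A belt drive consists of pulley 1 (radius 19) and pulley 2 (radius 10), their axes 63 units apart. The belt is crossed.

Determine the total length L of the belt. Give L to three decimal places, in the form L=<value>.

crossed belt: β = asin((r1+r2)/C) = asin(29/63) = 27.4076°
wrap1 = wrap2 = π + 2β = 234.8152°
tangent length = C·cosβ = 55.9285
L = (r1+r2)·wrap + 2·C·cosβ = 29·4.0983 + 2·55.9285 = 230.7077

L=230.708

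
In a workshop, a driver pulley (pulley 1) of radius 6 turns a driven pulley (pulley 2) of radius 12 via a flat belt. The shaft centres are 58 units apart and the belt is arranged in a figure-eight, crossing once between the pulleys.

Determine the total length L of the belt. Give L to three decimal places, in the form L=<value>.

crossed belt: β = asin((r1+r2)/C) = asin(18/58) = 18.0800°
wrap1 = wrap2 = π + 2β = 216.1600°
tangent length = C·cosβ = 55.1362
L = (r1+r2)·wrap + 2·C·cosβ = 18·3.7727 + 2·55.1362 = 178.1811

L=178.181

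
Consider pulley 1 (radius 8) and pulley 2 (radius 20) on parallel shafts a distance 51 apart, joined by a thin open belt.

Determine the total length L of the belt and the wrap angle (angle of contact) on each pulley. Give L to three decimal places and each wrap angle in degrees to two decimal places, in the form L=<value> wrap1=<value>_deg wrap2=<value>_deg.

open belt: β = asin((r2−r1)/C) = asin(12/51) = 13.6090°
wrap1 = π − 2β = 152.7821°
wrap2 = π + 2β = 207.2179°
tangent length = C·cosβ = 49.5681
L = r1·wrap1 + r2·wrap2 + 2·C·cosβ = 8·2.6666 + 20·3.6166 + 2·49.5681 = 192.8014

L=192.801 wrap1=152.78_deg wrap2=207.22_deg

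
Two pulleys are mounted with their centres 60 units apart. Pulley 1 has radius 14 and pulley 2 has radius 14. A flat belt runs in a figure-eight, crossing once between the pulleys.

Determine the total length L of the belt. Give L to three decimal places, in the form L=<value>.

L=221.286

crossed belt: β = asin((r1+r2)/C) = asin(28/60) = 27.8181°
wrap1 = wrap2 = π + 2β = 235.6363°
tangent length = C·cosβ = 53.0660
L = (r1+r2)·wrap + 2·C·cosβ = 28·4.1126 + 2·53.0660 = 221.2856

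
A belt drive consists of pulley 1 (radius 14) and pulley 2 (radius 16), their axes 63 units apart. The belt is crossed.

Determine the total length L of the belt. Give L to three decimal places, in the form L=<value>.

crossed belt: β = asin((r1+r2)/C) = asin(30/63) = 28.4369°
wrap1 = wrap2 = π + 2β = 236.8738°
tangent length = C·cosβ = 55.3986
L = (r1+r2)·wrap + 2·C·cosβ = 30·4.1342 + 2·55.3986 = 234.8239

L=234.824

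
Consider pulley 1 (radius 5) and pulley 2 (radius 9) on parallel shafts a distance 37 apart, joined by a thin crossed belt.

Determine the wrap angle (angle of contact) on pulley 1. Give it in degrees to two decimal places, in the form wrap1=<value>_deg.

crossed belt: β = asin((r1+r2)/C) = asin(14/37) = 22.2333°
wrap1 = wrap2 = π + 2β = 224.4665°

wrap1=224.47_deg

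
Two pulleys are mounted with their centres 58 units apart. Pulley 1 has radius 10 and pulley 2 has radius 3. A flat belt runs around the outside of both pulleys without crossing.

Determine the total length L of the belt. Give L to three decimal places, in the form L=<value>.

open belt: β = asin((r2−r1)/C) = asin(-7/58) = -6.9319°
wrap1 = π − 2β = 193.8638°
wrap2 = π + 2β = 166.1362°
tangent length = C·cosβ = 57.5760
L = r1·wrap1 + r2·wrap2 + 2·C·cosβ = 10·3.3836 + 3·2.8996 + 2·57.5760 = 157.6866

L=157.687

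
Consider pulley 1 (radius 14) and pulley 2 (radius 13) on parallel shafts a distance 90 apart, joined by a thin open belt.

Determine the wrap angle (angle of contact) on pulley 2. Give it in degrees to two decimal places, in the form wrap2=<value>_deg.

wrap2=178.73_deg

open belt: β = asin((r2−r1)/C) = asin(-1/90) = -0.6366°
wrap1 = π − 2β = 181.2733°
wrap2 = π + 2β = 178.7267°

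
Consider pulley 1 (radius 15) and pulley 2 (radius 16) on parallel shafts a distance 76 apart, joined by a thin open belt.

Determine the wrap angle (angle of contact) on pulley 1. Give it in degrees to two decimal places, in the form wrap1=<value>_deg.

open belt: β = asin((r2−r1)/C) = asin(1/76) = 0.7539°
wrap1 = π − 2β = 178.4922°
wrap2 = π + 2β = 181.5078°

wrap1=178.49_deg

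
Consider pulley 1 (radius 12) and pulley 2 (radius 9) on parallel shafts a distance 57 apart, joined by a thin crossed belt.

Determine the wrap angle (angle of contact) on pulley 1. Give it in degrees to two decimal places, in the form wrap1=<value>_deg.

crossed belt: β = asin((r1+r2)/C) = asin(21/57) = 21.6183°
wrap1 = wrap2 = π + 2β = 223.2365°

wrap1=223.24_deg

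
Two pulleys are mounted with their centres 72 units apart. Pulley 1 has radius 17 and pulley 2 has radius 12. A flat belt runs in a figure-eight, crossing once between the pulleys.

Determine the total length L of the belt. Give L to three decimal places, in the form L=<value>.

crossed belt: β = asin((r1+r2)/C) = asin(29/72) = 23.7519°
wrap1 = wrap2 = π + 2β = 227.5039°
tangent length = C·cosβ = 65.9014
L = (r1+r2)·wrap + 2·C·cosβ = 29·3.9707 + 2·65.9014 = 246.9530

L=246.953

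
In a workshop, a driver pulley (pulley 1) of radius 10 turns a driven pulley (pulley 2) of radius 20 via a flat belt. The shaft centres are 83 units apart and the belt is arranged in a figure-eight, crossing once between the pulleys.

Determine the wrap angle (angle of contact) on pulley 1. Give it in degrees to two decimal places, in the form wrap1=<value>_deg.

wrap1=222.38_deg

crossed belt: β = asin((r1+r2)/C) = asin(30/83) = 21.1890°
wrap1 = wrap2 = π + 2β = 222.3780°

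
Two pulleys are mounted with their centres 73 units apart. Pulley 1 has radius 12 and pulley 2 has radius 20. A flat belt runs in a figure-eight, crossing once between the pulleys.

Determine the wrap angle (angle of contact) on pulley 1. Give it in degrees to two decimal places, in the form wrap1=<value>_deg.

crossed belt: β = asin((r1+r2)/C) = asin(32/73) = 25.9990°
wrap1 = wrap2 = π + 2β = 231.9981°

wrap1=232.00_deg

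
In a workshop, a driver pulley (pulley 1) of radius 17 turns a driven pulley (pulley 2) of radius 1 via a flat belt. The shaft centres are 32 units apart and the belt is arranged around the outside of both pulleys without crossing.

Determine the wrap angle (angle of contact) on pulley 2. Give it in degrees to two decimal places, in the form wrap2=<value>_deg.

open belt: β = asin((r2−r1)/C) = asin(-16/32) = -30.0000°
wrap1 = π − 2β = 240.0000°
wrap2 = π + 2β = 120.0000°

wrap2=120.00_deg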